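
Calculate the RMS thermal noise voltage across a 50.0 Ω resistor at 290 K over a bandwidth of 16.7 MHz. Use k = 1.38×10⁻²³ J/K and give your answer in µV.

3.66 µV

V_n = √(4kTRB)
4kTRB = 4 × 1.38×10⁻²³ × 290 × 5.00×10¹ × 1.67×10⁷ = 1.34×10⁻¹¹ V²
V_n = √(1.34×10⁻¹¹) = 3.66×10⁻⁶ V = 3.66 µV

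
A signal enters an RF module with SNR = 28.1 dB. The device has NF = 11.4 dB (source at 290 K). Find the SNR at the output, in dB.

16.7 dB

By definition F = SNR_in/SNR_out, so in dB: SNR_out = SNR_in − NF
SNR_out = 28.1 − 11.4 = 16.7 dB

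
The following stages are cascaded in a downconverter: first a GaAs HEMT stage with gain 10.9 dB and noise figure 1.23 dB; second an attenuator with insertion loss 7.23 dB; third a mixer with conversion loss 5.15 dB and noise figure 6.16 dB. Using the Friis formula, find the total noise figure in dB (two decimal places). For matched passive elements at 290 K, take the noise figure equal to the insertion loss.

Convert to linear (a loss of L dB is a gain of −L dB): F_i = 10^(NF_i/10), G_i = 10^(G_i,dB/10)
  Stage 1: F_1 = 10^(1.23/10) = 1.327, G_1 = 10^(10.9/10) = 12.30
  Stage 2: F_2 = 10^(7.23/10) = 5.284, G_2 = 10^(−7.23/10) = 0.1892
  Stage 3: F_3 = 10^(6.16/10) = 4.130, G_3 = 10^(−5.15/10) = 0.3055
Friis cascade:
  F = 1.327 + (5.284 − 1)/12.30 + (4.130 − 1)/2.328 = 3.020
NF = 10 log₁₀(3.020) = 4.80 dB

4.80 dB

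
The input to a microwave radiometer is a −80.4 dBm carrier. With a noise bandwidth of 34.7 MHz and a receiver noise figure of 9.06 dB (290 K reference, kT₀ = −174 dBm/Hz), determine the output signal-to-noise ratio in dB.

9.1 dB

Noise floor: N = −174 + 10 log₁₀(B) + NF
10 log₁₀(3.47×10⁷) = 75.4 dB
N = −174 + 75.4 + 9.06 = −89.54 dBm
SNR = P_sig − N = −80.4 − (−89.54) = 9.14 dB → 9.1 dB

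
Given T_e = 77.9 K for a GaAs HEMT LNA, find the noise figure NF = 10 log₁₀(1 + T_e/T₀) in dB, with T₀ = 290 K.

F = 1 + T_e/T₀ = 1 + 77.9/290 = 1.26862
NF = 10 log₁₀(1.26862) = 1.03 dB

1.03 dB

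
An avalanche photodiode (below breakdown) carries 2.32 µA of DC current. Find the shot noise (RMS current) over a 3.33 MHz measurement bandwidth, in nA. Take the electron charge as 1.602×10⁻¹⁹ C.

1.57 nA

I_n = √(2qI·B)
2qI·B = 2 × 1.602×10⁻¹⁹ × 2.32×10⁻⁶ × 3.33×10⁶ = 2.48×10⁻¹⁸ A²
I_n = √(2.48×10⁻¹⁸) = 1.57×10⁻⁹ A = 1.57 nA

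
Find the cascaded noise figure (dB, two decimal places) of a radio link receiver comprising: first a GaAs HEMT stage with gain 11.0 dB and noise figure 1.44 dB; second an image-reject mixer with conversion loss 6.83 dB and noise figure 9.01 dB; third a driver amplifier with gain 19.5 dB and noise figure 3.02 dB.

3.67 dB

Convert to linear (a loss of L dB is a gain of −L dB): F_i = 10^(NF_i/10), G_i = 10^(G_i,dB/10)
  Stage 1: F_1 = 10^(1.44/10) = 1.393, G_1 = 10^(11.0/10) = 12.59
  Stage 2: F_2 = 10^(9.01/10) = 7.962, G_2 = 10^(−6.83/10) = 0.2075
  Stage 3: F_3 = 10^(3.02/10) = 2.004, G_3 = 10^(19.5/10) = 89.13
Friis cascade:
  F = 1.393 + (7.962 − 1)/12.59 + (2.004 − 1)/2.612 = 2.331
NF = 10 log₁₀(2.331) = 3.67 dB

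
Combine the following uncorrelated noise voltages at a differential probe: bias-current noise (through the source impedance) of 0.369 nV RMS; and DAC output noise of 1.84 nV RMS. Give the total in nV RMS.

1.88 nV

Uncorrelated sources add in power (mean-square): V_tot = √(ΣV_i²)
V_tot = √[(3.69×10⁻¹⁰)² + (1.84×10⁻⁹)²] = 1.88×10⁻⁹ V = 1.88 nV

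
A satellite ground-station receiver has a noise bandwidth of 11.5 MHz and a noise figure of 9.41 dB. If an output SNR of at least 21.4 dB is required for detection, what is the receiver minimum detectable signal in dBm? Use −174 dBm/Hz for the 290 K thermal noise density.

−72.6 dBm

Sensitivity = −174 + 10 log₁₀(B) + NF + SNR_min
= −174 + 70.61 + 9.41 + 21.4
= −72.58 dBm → −72.6 dBm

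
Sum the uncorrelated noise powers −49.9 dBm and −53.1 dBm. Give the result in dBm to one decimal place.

Convert to linear, add, convert back:
P₁ = 1.02×10⁻⁸ W, P₂ = 4.90×10⁻⁹ W
P_tot = 1.51×10⁻⁸ W → 10 log₁₀(P_tot / 10⁻³) = −48.2 dBm

−48.2 dBm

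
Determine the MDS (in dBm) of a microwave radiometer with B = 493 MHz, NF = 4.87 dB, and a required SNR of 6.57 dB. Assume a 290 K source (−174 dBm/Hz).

Sensitivity = −174 + 10 log₁₀(B) + NF + SNR_min
= −174 + 86.93 + 4.87 + 6.57
= −75.63 dBm → −75.6 dBm

−75.6 dBm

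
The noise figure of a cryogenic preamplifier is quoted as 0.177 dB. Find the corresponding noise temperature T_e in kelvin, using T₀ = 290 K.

F = 10^(0.177/10) = 1.0416
T_e = (F − 1)·T₀ = (1.0416 − 1) × 290 = 12.1 K

12.1 K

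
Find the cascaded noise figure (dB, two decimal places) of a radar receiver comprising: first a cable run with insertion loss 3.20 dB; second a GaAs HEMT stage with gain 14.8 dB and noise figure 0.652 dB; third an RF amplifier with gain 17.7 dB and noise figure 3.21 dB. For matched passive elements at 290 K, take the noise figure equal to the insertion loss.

Convert to linear (a loss of L dB is a gain of −L dB): F_i = 10^(NF_i/10), G_i = 10^(G_i,dB/10)
  Stage 1: F_1 = 10^(3.20/10) = 2.089, G_1 = 10^(−3.20/10) = 0.4786
  Stage 2: F_2 = 10^(0.652/10) = 1.162, G_2 = 10^(14.8/10) = 30.20
  Stage 3: F_3 = 10^(3.21/10) = 2.094, G_3 = 10^(17.7/10) = 58.88
Friis cascade:
  F = 2.089 + (1.162 − 1)/0.4786 + (2.094 − 1)/14.45 = 2.503
NF = 10 log₁₀(2.503) = 3.99 dB

3.99 dB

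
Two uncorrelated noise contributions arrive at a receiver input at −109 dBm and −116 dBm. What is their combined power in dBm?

−108.2 dBm

Convert to linear, add, convert back:
P₁ = 1.26×10⁻¹⁴ W, P₂ = 2.51×10⁻¹⁵ W
P_tot = 1.51×10⁻¹⁴ W → 10 log₁₀(P_tot / 10⁻³) = −108.2 dBm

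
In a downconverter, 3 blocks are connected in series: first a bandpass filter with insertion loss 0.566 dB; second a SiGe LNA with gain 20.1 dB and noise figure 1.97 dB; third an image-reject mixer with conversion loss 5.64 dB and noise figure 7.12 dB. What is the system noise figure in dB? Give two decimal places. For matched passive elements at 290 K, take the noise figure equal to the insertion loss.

2.65 dB

Convert to linear (a loss of L dB is a gain of −L dB): F_i = 10^(NF_i/10), G_i = 10^(G_i,dB/10)
  Stage 1: F_1 = 10^(0.566/10) = 1.139, G_1 = 10^(−0.566/10) = 0.8778
  Stage 2: F_2 = 10^(1.97/10) = 1.574, G_2 = 10^(20.1/10) = 102.3
  Stage 3: F_3 = 10^(7.12/10) = 5.152, G_3 = 10^(−5.64/10) = 0.2729
Friis cascade:
  F = 1.139 + (1.574 − 1)/0.8778 + (5.152 − 1)/89.83 = 1.839
NF = 10 log₁₀(1.839) = 2.65 dB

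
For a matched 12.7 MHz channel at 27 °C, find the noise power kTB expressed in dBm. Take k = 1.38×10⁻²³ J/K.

T = 27 °C + 273.15 = 300.15 K
P_n = kTB = 1.38×10⁻²³ × 300.15 × 1.27×10⁷ = 5.26×10⁻¹⁴ W
In dBm: 10 log₁₀(5.26×10⁻¹⁴ / 10⁻³) = −102.8 dBm

−102.8 dBm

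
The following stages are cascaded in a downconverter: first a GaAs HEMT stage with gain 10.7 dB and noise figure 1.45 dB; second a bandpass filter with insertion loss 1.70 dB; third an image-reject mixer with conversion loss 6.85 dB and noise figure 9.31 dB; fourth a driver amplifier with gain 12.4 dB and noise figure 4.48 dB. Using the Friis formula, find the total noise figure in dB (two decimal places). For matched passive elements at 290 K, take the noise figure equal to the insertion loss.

Convert to linear (a loss of L dB is a gain of −L dB): F_i = 10^(NF_i/10), G_i = 10^(G_i,dB/10)
  Stage 1: F_1 = 10^(1.45/10) = 1.396, G_1 = 10^(10.7/10) = 11.75
  Stage 2: F_2 = 10^(1.70/10) = 1.479, G_2 = 10^(−1.70/10) = 0.6761
  Stage 3: F_3 = 10^(9.31/10) = 8.531, G_3 = 10^(−6.85/10) = 0.2065
  Stage 4: F_4 = 10^(4.48/10) = 2.805, G_4 = 10^(12.4/10) = 17.38
Friis cascade:
  F = 1.396 + (1.479 − 1)/11.75 + (8.531 − 1)/7.943 + (2.805 − 1)/1.641 = 3.486
NF = 10 log₁₀(3.486) = 5.42 dB

5.42 dB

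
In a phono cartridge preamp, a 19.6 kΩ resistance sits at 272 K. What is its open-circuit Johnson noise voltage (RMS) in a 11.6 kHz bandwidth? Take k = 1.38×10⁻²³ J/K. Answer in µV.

V_n = √(4kTRB)
4kTRB = 4 × 1.38×10⁻²³ × 272 × 1.96×10⁴ × 1.16×10⁴ = 3.41×10⁻¹² V²
V_n = √(3.41×10⁻¹²) = 1.85×10⁻⁶ V = 1.85 µV

1.85 µV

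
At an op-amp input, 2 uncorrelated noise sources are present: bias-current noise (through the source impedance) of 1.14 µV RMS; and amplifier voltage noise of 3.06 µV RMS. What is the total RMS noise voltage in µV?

Uncorrelated sources add in power (mean-square): V_tot = √(ΣV_i²)
V_tot = √[(1.14×10⁻⁶)² + (3.06×10⁻⁶)²] = 3.27×10⁻⁶ V = 3.27 µV

3.27 µV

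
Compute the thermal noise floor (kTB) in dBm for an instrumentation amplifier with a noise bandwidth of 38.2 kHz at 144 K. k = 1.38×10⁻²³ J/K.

−131.2 dBm

P_n = kTB = 1.38×10⁻²³ × 144 × 3.82×10⁴ = 7.59×10⁻¹⁷ W
In dBm: 10 log₁₀(7.59×10⁻¹⁷ / 10⁻³) = −131.2 dBm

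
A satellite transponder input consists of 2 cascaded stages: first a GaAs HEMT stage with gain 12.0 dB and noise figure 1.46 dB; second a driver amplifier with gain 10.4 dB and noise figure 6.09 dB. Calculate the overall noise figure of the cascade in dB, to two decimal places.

2.02 dB

Convert to linear (a loss of L dB is a gain of −L dB): F_i = 10^(NF_i/10), G_i = 10^(G_i,dB/10)
  Stage 1: F_1 = 10^(1.46/10) = 1.400, G_1 = 10^(12.0/10) = 15.85
  Stage 2: F_2 = 10^(6.09/10) = 4.064, G_2 = 10^(10.4/10) = 10.96
Friis cascade:
  F = 1.400 + (4.064 − 1)/15.85 = 1.593
NF = 10 log₁₀(1.593) = 2.02 dB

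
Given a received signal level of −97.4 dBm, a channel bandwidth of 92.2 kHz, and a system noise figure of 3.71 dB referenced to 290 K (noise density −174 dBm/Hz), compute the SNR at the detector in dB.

Noise floor: N = −174 + 10 log₁₀(B) + NF
10 log₁₀(9.22×10⁴) = 49.65 dB
N = −174 + 49.65 + 3.71 = −120.64 dBm
SNR = P_sig − N = −97.4 − (−120.64) = 23.24 dB → 23.2 dB

23.2 dB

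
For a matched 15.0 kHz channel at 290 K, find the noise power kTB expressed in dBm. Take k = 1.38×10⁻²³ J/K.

−132.2 dBm

P_n = kTB = 1.38×10⁻²³ × 290 × 1.50×10⁴ = 6.00×10⁻¹⁷ W
In dBm: 10 log₁₀(6.00×10⁻¹⁷ / 10⁻³) = −132.2 dBm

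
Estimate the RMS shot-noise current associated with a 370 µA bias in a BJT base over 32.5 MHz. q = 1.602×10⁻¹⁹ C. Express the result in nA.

62.1 nA

I_n = √(2qI·B)
2qI·B = 2 × 1.602×10⁻¹⁹ × 3.70×10⁻⁴ × 3.25×10⁷ = 3.85×10⁻¹⁵ A²
I_n = √(3.85×10⁻¹⁵) = 6.21×10⁻⁸ A = 62.1 nA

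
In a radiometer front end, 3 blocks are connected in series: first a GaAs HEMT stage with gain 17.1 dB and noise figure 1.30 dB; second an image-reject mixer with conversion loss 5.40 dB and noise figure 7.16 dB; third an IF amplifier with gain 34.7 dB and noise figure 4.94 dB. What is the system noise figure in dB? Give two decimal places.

1.97 dB

Convert to linear (a loss of L dB is a gain of −L dB): F_i = 10^(NF_i/10), G_i = 10^(G_i,dB/10)
  Stage 1: F_1 = 10^(1.30/10) = 1.349, G_1 = 10^(17.1/10) = 51.29
  Stage 2: F_2 = 10^(7.16/10) = 5.200, G_2 = 10^(−5.40/10) = 0.2884
  Stage 3: F_3 = 10^(4.94/10) = 3.119, G_3 = 10^(34.7/10) = 2951
Friis cascade:
  F = 1.349 + (5.200 − 1)/51.29 + (3.119 − 1)/14.79 = 1.574
NF = 10 log₁₀(1.574) = 1.97 dB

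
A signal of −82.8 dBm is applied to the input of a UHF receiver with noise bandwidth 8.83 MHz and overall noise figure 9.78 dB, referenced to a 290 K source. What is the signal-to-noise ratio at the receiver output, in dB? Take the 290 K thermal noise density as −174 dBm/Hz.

Noise floor: N = −174 + 10 log₁₀(B) + NF
10 log₁₀(8.83×10⁶) = 69.46 dB
N = −174 + 69.46 + 9.78 = −94.76 dBm
SNR = P_sig − N = −82.8 − (−94.76) = 11.96 dB → 12.0 dB

12.0 dB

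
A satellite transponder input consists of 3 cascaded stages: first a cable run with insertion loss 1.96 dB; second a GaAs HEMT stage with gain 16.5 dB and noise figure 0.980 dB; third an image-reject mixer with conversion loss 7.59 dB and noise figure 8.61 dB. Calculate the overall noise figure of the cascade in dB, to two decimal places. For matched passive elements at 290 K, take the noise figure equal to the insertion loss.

3.40 dB

Convert to linear (a loss of L dB is a gain of −L dB): F_i = 10^(NF_i/10), G_i = 10^(G_i,dB/10)
  Stage 1: F_1 = 10^(1.96/10) = 1.570, G_1 = 10^(−1.96/10) = 0.6368
  Stage 2: F_2 = 10^(0.980/10) = 1.253, G_2 = 10^(16.5/10) = 44.67
  Stage 3: F_3 = 10^(8.61/10) = 7.261, G_3 = 10^(−7.59/10) = 0.1742
Friis cascade:
  F = 1.570 + (1.253 − 1)/0.6368 + (7.261 − 1)/28.44 = 2.188
NF = 10 log₁₀(2.188) = 3.40 dB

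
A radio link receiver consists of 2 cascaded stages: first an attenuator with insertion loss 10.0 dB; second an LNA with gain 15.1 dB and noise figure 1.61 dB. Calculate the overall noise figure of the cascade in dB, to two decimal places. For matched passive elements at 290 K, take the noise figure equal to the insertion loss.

Convert to linear (a loss of L dB is a gain of −L dB): F_i = 10^(NF_i/10), G_i = 10^(G_i,dB/10)
  Stage 1: F_1 = 10^(10.0/10) = 10.00, G_1 = 10^(−10.0/10) = 0.1000
  Stage 2: F_2 = 10^(1.61/10) = 1.449, G_2 = 10^(15.1/10) = 32.36
Friis cascade:
  F = 10.00 + (1.449 − 1)/0.1000 = 14.49
NF = 10 log₁₀(14.49) = 11.61 dB

11.61 dB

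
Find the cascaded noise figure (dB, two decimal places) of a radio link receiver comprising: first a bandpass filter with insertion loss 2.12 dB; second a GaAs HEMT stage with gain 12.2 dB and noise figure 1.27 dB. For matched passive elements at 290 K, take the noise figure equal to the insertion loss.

3.39 dB

Convert to linear (a loss of L dB is a gain of −L dB): F_i = 10^(NF_i/10), G_i = 10^(G_i,dB/10)
  Stage 1: F_1 = 10^(2.12/10) = 1.629, G_1 = 10^(−2.12/10) = 0.6138
  Stage 2: F_2 = 10^(1.27/10) = 1.340, G_2 = 10^(12.2/10) = 16.60
Friis cascade:
  F = 1.629 + (1.340 − 1)/0.6138 = 2.183
NF = 10 log₁₀(2.183) = 3.39 dB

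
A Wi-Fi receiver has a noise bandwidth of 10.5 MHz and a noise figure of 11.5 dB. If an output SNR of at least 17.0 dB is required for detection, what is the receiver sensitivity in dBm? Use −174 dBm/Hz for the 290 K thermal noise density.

−75.3 dBm

Sensitivity = −174 + 10 log₁₀(B) + NF + SNR_min
= −174 + 70.21 + 11.5 + 17.0
= −75.29 dBm → −75.3 dBm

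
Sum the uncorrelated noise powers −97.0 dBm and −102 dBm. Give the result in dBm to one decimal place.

Convert to linear, add, convert back:
P₁ = 2.00×10⁻¹³ W, P₂ = 6.31×10⁻¹⁴ W
P_tot = 2.63×10⁻¹³ W → 10 log₁₀(P_tot / 10⁻³) = −95.8 dBm

−95.8 dBm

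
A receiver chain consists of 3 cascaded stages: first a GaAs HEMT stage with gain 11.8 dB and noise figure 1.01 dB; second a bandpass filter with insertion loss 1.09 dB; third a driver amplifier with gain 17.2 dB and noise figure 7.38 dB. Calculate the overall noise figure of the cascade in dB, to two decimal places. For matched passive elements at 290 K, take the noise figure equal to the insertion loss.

2.20 dB

Convert to linear (a loss of L dB is a gain of −L dB): F_i = 10^(NF_i/10), G_i = 10^(G_i,dB/10)
  Stage 1: F_1 = 10^(1.01/10) = 1.262, G_1 = 10^(11.8/10) = 15.14
  Stage 2: F_2 = 10^(1.09/10) = 1.285, G_2 = 10^(−1.09/10) = 0.7780
  Stage 3: F_3 = 10^(7.38/10) = 5.470, G_3 = 10^(17.2/10) = 52.48
Friis cascade:
  F = 1.262 + (1.285 − 1)/15.14 + (5.470 − 1)/11.78 = 1.660
NF = 10 log₁₀(1.660) = 2.20 dB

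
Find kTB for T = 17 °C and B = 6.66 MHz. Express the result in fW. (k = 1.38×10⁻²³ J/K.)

26.7 fW

T = 17 °C + 273.15 = 290.15 K
P_n = kTB = 1.38×10⁻²³ × 290.15 × 6.66×10⁶ = 2.67×10⁻¹⁴ W = 26.7 fW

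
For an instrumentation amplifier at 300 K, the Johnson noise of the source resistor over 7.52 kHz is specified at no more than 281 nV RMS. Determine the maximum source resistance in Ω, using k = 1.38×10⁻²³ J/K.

634 Ω

Johnson–Nyquist: V_n = √(4kTRB) ⇒ R = V_n² / (4kTB)
4kTB = 4 × 1.38×10⁻²³ × 300 × 7.52×10³ = 1.25×10⁻¹⁶
R = (2.81×10⁻⁷)² / 1.25×10⁻¹⁶ = 6.34×10² Ω = 634 Ω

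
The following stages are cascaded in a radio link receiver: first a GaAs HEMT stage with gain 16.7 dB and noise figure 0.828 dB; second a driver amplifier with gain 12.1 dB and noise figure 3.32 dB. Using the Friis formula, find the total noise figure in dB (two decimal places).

Convert to linear (a loss of L dB is a gain of −L dB): F_i = 10^(NF_i/10), G_i = 10^(G_i,dB/10)
  Stage 1: F_1 = 10^(0.828/10) = 1.210, G_1 = 10^(16.7/10) = 46.77
  Stage 2: F_2 = 10^(3.32/10) = 2.148, G_2 = 10^(12.1/10) = 16.22
Friis cascade:
  F = 1.210 + (2.148 − 1)/46.77 = 1.235
NF = 10 log₁₀(1.235) = 0.92 dB

0.92 dB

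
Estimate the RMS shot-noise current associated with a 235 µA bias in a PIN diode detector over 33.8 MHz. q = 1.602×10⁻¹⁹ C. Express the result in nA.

50.4 nA

I_n = √(2qI·B)
2qI·B = 2 × 1.602×10⁻¹⁹ × 2.35×10⁻⁴ × 3.38×10⁷ = 2.54×10⁻¹⁵ A²
I_n = √(2.54×10⁻¹⁵) = 5.04×10⁻⁸ A = 50.4 nA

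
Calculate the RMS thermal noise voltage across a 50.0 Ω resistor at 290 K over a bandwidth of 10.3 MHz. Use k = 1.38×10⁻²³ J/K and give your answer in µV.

V_n = √(4kTRB)
4kTRB = 4 × 1.38×10⁻²³ × 290 × 5.00×10¹ × 1.03×10⁷ = 8.24×10⁻¹² V²
V_n = √(8.24×10⁻¹²) = 2.87×10⁻⁶ V = 2.87 µV

2.87 µV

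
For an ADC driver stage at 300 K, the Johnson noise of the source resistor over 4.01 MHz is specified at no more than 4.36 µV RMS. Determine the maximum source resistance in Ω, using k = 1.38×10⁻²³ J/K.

Johnson–Nyquist: V_n = √(4kTRB) ⇒ R = V_n² / (4kTB)
4kTB = 4 × 1.38×10⁻²³ × 300 × 4.01×10⁶ = 6.64×10⁻¹⁴
R = (4.36×10⁻⁶)² / 6.64×10⁻¹⁴ = 2.86×10² Ω = 286 Ω

286 Ω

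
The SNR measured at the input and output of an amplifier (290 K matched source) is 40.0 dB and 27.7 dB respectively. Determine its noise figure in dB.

NF (dB) = SNR_in(dB) − SNR_out(dB) when the source is at T₀
NF = 40.0 − 27.7 = 12.3 dB

12.3 dB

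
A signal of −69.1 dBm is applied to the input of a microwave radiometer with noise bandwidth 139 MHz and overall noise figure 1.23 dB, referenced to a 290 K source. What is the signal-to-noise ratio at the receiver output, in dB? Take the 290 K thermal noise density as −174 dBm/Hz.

22.2 dB

Noise floor: N = −174 + 10 log₁₀(B) + NF
10 log₁₀(1.39×10⁸) = 81.43 dB
N = −174 + 81.43 + 1.23 = −91.34 dBm
SNR = P_sig − N = −69.1 − (−91.34) = 22.24 dB → 22.2 dB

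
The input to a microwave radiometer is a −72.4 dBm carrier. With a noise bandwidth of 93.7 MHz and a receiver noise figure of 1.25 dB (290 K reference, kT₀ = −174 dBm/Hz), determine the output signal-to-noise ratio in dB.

20.6 dB

Noise floor: N = −174 + 10 log₁₀(B) + NF
10 log₁₀(9.37×10⁷) = 79.72 dB
N = −174 + 79.72 + 1.25 = −93.03 dBm
SNR = P_sig − N = −72.4 − (−93.03) = 20.63 dB → 20.6 dB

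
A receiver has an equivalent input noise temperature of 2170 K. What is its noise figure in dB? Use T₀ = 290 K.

F = 1 + T_e/T₀ = 1 + 2170/290 = 8.48276
NF = 10 log₁₀(8.48276) = 9.29 dB

9.29 dB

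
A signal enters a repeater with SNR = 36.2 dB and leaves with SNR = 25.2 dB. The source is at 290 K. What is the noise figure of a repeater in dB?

NF (dB) = SNR_in(dB) − SNR_out(dB) when the source is at T₀
NF = 36.2 − 25.2 = 11.0 dB

11.0 dB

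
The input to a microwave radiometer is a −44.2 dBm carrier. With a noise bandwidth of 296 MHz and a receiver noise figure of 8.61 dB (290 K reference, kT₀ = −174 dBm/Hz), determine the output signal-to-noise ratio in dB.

Noise floor: N = −174 + 10 log₁₀(B) + NF
10 log₁₀(2.96×10⁸) = 84.71 dB
N = −174 + 84.71 + 8.61 = −80.68 dBm
SNR = P_sig − N = −44.2 − (−80.68) = 36.48 dB → 36.5 dB

36.5 dB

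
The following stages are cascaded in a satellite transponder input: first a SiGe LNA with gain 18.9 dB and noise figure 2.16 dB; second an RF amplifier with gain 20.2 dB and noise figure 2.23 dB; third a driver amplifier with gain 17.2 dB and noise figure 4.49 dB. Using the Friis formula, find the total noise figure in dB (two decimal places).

Convert to linear (a loss of L dB is a gain of −L dB): F_i = 10^(NF_i/10), G_i = 10^(G_i,dB/10)
  Stage 1: F_1 = 10^(2.16/10) = 1.644, G_1 = 10^(18.9/10) = 77.62
  Stage 2: F_2 = 10^(2.23/10) = 1.671, G_2 = 10^(20.2/10) = 104.7
  Stage 3: F_3 = 10^(4.49/10) = 2.812, G_3 = 10^(17.2/10) = 52.48
Friis cascade:
  F = 1.644 + (1.671 − 1)/77.62 + (2.812 − 1)/8128 = 1.653
NF = 10 log₁₀(1.653) = 2.18 dB

2.18 dB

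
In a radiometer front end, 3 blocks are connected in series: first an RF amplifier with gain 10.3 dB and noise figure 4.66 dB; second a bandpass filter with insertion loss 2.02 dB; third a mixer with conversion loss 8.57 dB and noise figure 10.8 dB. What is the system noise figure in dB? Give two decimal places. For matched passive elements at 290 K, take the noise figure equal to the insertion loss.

6.64 dB

Convert to linear (a loss of L dB is a gain of −L dB): F_i = 10^(NF_i/10), G_i = 10^(G_i,dB/10)
  Stage 1: F_1 = 10^(4.66/10) = 2.924, G_1 = 10^(10.3/10) = 10.72
  Stage 2: F_2 = 10^(2.02/10) = 1.592, G_2 = 10^(−2.02/10) = 0.6281
  Stage 3: F_3 = 10^(10.8/10) = 12.02, G_3 = 10^(−8.57/10) = 0.1390
Friis cascade:
  F = 2.924 + (1.592 − 1)/10.72 + (12.02 − 1)/6.730 = 4.617
NF = 10 log₁₀(4.617) = 6.64 dB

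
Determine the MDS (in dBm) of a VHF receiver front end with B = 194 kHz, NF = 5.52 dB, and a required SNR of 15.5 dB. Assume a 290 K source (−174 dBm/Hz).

−100.1 dBm

Sensitivity = −174 + 10 log₁₀(B) + NF + SNR_min
= −174 + 52.88 + 5.52 + 15.5
= −100.10 dBm → −100.1 dBm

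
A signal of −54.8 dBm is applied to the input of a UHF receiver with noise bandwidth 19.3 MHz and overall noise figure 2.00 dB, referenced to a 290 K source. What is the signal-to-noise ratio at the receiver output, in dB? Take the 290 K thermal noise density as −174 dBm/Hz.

Noise floor: N = −174 + 10 log₁₀(B) + NF
10 log₁₀(1.93×10⁷) = 72.86 dB
N = −174 + 72.86 + 2.00 = −99.14 dBm
SNR = P_sig − N = −54.8 − (−99.14) = 44.34 dB → 44.3 dB

44.3 dB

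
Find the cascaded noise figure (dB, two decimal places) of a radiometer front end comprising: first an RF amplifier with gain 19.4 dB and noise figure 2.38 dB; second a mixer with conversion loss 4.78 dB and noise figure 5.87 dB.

2.46 dB

Convert to linear (a loss of L dB is a gain of −L dB): F_i = 10^(NF_i/10), G_i = 10^(G_i,dB/10)
  Stage 1: F_1 = 10^(2.38/10) = 1.730, G_1 = 10^(19.4/10) = 87.10
  Stage 2: F_2 = 10^(5.87/10) = 3.864, G_2 = 10^(−4.78/10) = 0.3327
Friis cascade:
  F = 1.730 + (3.864 − 1)/87.10 = 1.763
NF = 10 log₁₀(1.763) = 2.46 dB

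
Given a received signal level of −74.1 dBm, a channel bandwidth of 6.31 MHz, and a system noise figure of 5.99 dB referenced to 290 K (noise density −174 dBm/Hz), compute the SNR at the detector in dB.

25.9 dB

Noise floor: N = −174 + 10 log₁₀(B) + NF
10 log₁₀(6.31×10⁶) = 68 dB
N = −174 + 68 + 5.99 = −100.01 dBm
SNR = P_sig − N = −74.1 − (−100.01) = 25.91 dB → 25.9 dB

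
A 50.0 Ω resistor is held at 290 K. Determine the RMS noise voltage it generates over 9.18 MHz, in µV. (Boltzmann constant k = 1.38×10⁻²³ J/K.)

V_n = √(4kTRB)
4kTRB = 4 × 1.38×10⁻²³ × 290 × 5.00×10¹ × 9.18×10⁶ = 7.35×10⁻¹² V²
V_n = √(7.35×10⁻¹²) = 2.71×10⁻⁶ V = 2.71 µV

2.71 µV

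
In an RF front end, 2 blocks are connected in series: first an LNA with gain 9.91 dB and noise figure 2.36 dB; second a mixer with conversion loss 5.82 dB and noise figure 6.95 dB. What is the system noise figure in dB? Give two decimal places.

3.27 dB

Convert to linear (a loss of L dB is a gain of −L dB): F_i = 10^(NF_i/10), G_i = 10^(G_i,dB/10)
  Stage 1: F_1 = 10^(2.36/10) = 1.722, G_1 = 10^(9.91/10) = 9.795
  Stage 2: F_2 = 10^(6.95/10) = 4.955, G_2 = 10^(−5.82/10) = 0.2618
Friis cascade:
  F = 1.722 + (4.955 − 1)/9.795 = 2.126
NF = 10 log₁₀(2.126) = 3.27 dB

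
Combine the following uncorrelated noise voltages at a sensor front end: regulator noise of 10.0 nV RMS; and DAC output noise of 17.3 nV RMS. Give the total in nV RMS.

Uncorrelated sources add in power (mean-square): V_tot = √(ΣV_i²)
V_tot = √[(1.00×10⁻⁸)² + (1.73×10⁻⁸)²] = 2.00×10⁻⁸ V = 20.0 nV

20.0 nV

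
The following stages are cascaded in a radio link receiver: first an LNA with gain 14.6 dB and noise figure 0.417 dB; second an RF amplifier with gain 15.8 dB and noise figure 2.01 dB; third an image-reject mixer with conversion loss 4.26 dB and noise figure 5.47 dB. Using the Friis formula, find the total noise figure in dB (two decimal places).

0.51 dB

Convert to linear (a loss of L dB is a gain of −L dB): F_i = 10^(NF_i/10), G_i = 10^(G_i,dB/10)
  Stage 1: F_1 = 10^(0.417/10) = 1.101, G_1 = 10^(14.6/10) = 28.84
  Stage 2: F_2 = 10^(2.01/10) = 1.589, G_2 = 10^(15.8/10) = 38.02
  Stage 3: F_3 = 10^(5.47/10) = 3.524, G_3 = 10^(−4.26/10) = 0.3750
Friis cascade:
  F = 1.101 + (1.589 − 1)/28.84 + (3.524 − 1)/1096 = 1.123
NF = 10 log₁₀(1.123) = 0.51 dB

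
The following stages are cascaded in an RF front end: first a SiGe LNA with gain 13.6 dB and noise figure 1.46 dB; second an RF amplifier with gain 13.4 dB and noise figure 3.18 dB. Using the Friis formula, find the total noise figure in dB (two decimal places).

1.60 dB

Convert to linear (a loss of L dB is a gain of −L dB): F_i = 10^(NF_i/10), G_i = 10^(G_i,dB/10)
  Stage 1: F_1 = 10^(1.46/10) = 1.400, G_1 = 10^(13.6/10) = 22.91
  Stage 2: F_2 = 10^(3.18/10) = 2.080, G_2 = 10^(13.4/10) = 21.88
Friis cascade:
  F = 1.400 + (2.080 − 1)/22.91 = 1.447
NF = 10 log₁₀(1.447) = 1.60 dB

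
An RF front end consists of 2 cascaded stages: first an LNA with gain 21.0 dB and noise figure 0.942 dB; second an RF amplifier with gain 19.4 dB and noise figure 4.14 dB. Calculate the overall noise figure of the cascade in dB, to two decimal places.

Convert to linear (a loss of L dB is a gain of −L dB): F_i = 10^(NF_i/10), G_i = 10^(G_i,dB/10)
  Stage 1: F_1 = 10^(0.942/10) = 1.242, G_1 = 10^(21.0/10) = 125.9
  Stage 2: F_2 = 10^(4.14/10) = 2.594, G_2 = 10^(19.4/10) = 87.10
Friis cascade:
  F = 1.242 + (2.594 − 1)/125.9 = 1.255
NF = 10 log₁₀(1.255) = 0.99 dB

0.99 dB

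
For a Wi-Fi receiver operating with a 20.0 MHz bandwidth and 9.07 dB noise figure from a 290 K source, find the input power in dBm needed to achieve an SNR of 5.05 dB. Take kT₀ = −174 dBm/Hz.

−86.9 dBm

Sensitivity = −174 + 10 log₁₀(B) + NF + SNR_min
= −174 + 73.01 + 9.07 + 5.05
= −86.87 dBm → −86.9 dBm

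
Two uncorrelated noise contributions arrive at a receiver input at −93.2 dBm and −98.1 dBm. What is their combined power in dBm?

Convert to linear, add, convert back:
P₁ = 4.79×10⁻¹³ W, P₂ = 1.55×10⁻¹³ W
P_tot = 6.34×10⁻¹³ W → 10 log₁₀(P_tot / 10⁻³) = −92.0 dBm

−92.0 dBm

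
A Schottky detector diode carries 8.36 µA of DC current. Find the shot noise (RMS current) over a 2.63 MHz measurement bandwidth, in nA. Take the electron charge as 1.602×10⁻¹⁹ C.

I_n = √(2qI·B)
2qI·B = 2 × 1.602×10⁻¹⁹ × 8.36×10⁻⁶ × 2.63×10⁶ = 7.04×10⁻¹⁸ A²
I_n = √(7.04×10⁻¹⁸) = 2.65×10⁻⁹ A = 2.65 nA

2.65 nA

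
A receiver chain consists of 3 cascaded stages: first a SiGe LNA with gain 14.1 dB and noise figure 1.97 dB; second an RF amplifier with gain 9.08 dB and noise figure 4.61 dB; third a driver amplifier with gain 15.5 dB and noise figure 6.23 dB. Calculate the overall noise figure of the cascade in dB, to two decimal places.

Convert to linear (a loss of L dB is a gain of −L dB): F_i = 10^(NF_i/10), G_i = 10^(G_i,dB/10)
  Stage 1: F_1 = 10^(1.97/10) = 1.574, G_1 = 10^(14.1/10) = 25.70
  Stage 2: F_2 = 10^(4.61/10) = 2.891, G_2 = 10^(9.08/10) = 8.091
  Stage 3: F_3 = 10^(6.23/10) = 4.198, G_3 = 10^(15.5/10) = 35.48
Friis cascade:
  F = 1.574 + (2.891 − 1)/25.70 + (4.198 − 1)/208.0 = 1.663
NF = 10 log₁₀(1.663) = 2.21 dB

2.21 dB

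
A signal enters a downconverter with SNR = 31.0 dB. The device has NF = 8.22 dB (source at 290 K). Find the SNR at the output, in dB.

By definition F = SNR_in/SNR_out, so in dB: SNR_out = SNR_in − NF
SNR_out = 31.0 − 8.22 = 22.78 dB

22.78 dB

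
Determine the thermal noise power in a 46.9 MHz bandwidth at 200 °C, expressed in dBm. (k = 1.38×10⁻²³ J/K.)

T = 200 °C + 273.15 = 473.15 K
P_n = kTB = 1.38×10⁻²³ × 473.15 × 4.69×10⁷ = 3.06×10⁻¹³ W
In dBm: 10 log₁₀(3.06×10⁻¹³ / 10⁻³) = −95.1 dBm

−95.1 dBm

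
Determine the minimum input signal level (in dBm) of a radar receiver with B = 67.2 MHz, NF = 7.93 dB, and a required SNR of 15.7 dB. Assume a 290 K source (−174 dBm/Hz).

Sensitivity = −174 + 10 log₁₀(B) + NF + SNR_min
= −174 + 78.27 + 7.93 + 15.7
= −72.10 dBm → −72.1 dBm

−72.1 dBm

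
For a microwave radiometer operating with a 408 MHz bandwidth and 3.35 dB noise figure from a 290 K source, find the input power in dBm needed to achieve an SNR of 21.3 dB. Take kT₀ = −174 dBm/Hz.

−63.2 dBm

Sensitivity = −174 + 10 log₁₀(B) + NF + SNR_min
= −174 + 86.11 + 3.35 + 21.3
= −63.24 dBm → −63.2 dBm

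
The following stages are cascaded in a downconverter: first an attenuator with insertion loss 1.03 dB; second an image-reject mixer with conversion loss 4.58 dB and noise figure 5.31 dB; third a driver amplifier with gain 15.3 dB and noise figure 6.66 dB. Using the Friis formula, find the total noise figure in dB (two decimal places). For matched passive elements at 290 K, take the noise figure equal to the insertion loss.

Convert to linear (a loss of L dB is a gain of −L dB): F_i = 10^(NF_i/10), G_i = 10^(G_i,dB/10)
  Stage 1: F_1 = 10^(1.03/10) = 1.268, G_1 = 10^(−1.03/10) = 0.7889
  Stage 2: F_2 = 10^(5.31/10) = 3.396, G_2 = 10^(−4.58/10) = 0.3483
  Stage 3: F_3 = 10^(6.66/10) = 4.634, G_3 = 10^(15.3/10) = 33.88
Friis cascade:
  F = 1.268 + (3.396 − 1)/0.7889 + (4.634 − 1)/0.2748 = 17.53
NF = 10 log₁₀(17.53) = 12.44 dB

12.44 dB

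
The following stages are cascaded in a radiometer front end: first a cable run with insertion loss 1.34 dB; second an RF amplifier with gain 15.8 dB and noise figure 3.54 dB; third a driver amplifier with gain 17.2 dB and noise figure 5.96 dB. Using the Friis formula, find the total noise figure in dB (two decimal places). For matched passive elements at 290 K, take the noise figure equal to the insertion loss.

Convert to linear (a loss of L dB is a gain of −L dB): F_i = 10^(NF_i/10), G_i = 10^(G_i,dB/10)
  Stage 1: F_1 = 10^(1.34/10) = 1.361, G_1 = 10^(−1.34/10) = 0.7345
  Stage 2: F_2 = 10^(3.54/10) = 2.259, G_2 = 10^(15.8/10) = 38.02
  Stage 3: F_3 = 10^(5.96/10) = 3.945, G_3 = 10^(17.2/10) = 52.48
Friis cascade:
  F = 1.361 + (2.259 − 1)/0.7345 + (3.945 − 1)/27.93 = 3.182
NF = 10 log₁₀(3.182) = 5.03 dB

5.03 dB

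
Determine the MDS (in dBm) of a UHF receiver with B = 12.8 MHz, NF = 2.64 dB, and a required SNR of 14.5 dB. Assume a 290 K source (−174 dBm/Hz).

−85.8 dBm

Sensitivity = −174 + 10 log₁₀(B) + NF + SNR_min
= −174 + 71.07 + 2.64 + 14.5
= −85.79 dBm → −85.8 dBm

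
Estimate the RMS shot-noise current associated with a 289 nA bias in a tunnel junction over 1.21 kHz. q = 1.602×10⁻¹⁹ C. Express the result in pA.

10.6 pA

I_n = √(2qI·B)
2qI·B = 2 × 1.602×10⁻¹⁹ × 2.89×10⁻⁷ × 1.21×10³ = 1.12×10⁻²² A²
I_n = √(1.12×10⁻²²) = 1.06×10⁻¹¹ A = 10.6 pA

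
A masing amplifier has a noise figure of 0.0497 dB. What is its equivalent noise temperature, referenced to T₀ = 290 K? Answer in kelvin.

3.34 K

F = 10^(0.0497/10) = 1.01151
T_e = (F − 1)·T₀ = (1.01151 − 1) × 290 = 3.34 K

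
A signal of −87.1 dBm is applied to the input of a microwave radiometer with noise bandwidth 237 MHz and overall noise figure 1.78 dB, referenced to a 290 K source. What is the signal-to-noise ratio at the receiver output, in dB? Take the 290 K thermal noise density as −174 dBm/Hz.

1.4 dB

Noise floor: N = −174 + 10 log₁₀(B) + NF
10 log₁₀(2.37×10⁸) = 83.75 dB
N = −174 + 83.75 + 1.78 = −88.47 dBm
SNR = P_sig − N = −87.1 − (−88.47) = 1.37 dB → 1.4 dB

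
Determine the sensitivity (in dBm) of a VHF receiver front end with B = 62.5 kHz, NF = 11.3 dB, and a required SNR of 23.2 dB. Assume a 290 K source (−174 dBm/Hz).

Sensitivity = −174 + 10 log₁₀(B) + NF + SNR_min
= −174 + 47.96 + 11.3 + 23.2
= −91.54 dBm → −91.5 dBm

−91.5 dBm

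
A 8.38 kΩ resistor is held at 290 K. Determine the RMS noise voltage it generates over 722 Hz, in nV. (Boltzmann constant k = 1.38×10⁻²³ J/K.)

311 nV

V_n = √(4kTRB)
4kTRB = 4 × 1.38×10⁻²³ × 290 × 8.38×10³ × 7.22×10² = 9.69×10⁻¹⁴ V²
V_n = √(9.69×10⁻¹⁴) = 3.11×10⁻⁷ V = 311 nV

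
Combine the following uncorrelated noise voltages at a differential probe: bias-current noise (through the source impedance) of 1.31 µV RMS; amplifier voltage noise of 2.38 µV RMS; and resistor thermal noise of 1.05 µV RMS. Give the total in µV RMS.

2.91 µV

Uncorrelated sources add in power (mean-square): V_tot = √(ΣV_i²)
V_tot = √[(1.31×10⁻⁶)² + (2.38×10⁻⁶)² + (1.05×10⁻⁶)²] = 2.91×10⁻⁶ V = 2.91 µV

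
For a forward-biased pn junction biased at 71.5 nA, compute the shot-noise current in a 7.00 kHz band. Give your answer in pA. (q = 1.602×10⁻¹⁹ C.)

I_n = √(2qI·B)
2qI·B = 2 × 1.602×10⁻¹⁹ × 7.15×10⁻⁸ × 7.00×10³ = 1.60×10⁻²² A²
I_n = √(1.60×10⁻²²) = 1.27×10⁻¹¹ A = 12.7 pA

12.7 pA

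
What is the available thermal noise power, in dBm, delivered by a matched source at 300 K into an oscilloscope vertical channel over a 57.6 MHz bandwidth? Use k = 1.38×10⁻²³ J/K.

P_n = kTB = 1.38×10⁻²³ × 300 × 5.76×10⁷ = 2.38×10⁻¹³ W
In dBm: 10 log₁₀(2.38×10⁻¹³ / 10⁻³) = −96.2 dBm

−96.2 dBm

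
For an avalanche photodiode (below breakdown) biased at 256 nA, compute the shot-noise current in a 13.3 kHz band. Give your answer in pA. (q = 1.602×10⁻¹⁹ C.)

I_n = √(2qI·B)
2qI·B = 2 × 1.602×10⁻¹⁹ × 2.56×10⁻⁷ × 1.33×10⁴ = 1.09×10⁻²¹ A²
I_n = √(1.09×10⁻²¹) = 3.30×10⁻¹¹ A = 33.0 pA

33.0 pA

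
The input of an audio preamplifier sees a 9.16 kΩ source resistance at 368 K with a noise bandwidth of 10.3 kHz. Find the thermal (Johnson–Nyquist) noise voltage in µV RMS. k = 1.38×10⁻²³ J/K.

V_n = √(4kTRB)
4kTRB = 4 × 1.38×10⁻²³ × 368 × 9.16×10³ × 1.03×10⁴ = 1.92×10⁻¹² V²
V_n = √(1.92×10⁻¹²) = 1.38×10⁻⁶ V = 1.38 µV

1.38 µV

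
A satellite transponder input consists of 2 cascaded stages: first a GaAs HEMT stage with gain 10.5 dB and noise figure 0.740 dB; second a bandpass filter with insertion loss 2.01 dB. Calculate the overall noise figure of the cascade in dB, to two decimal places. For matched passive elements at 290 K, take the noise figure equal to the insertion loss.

Convert to linear (a loss of L dB is a gain of −L dB): F_i = 10^(NF_i/10), G_i = 10^(G_i,dB/10)
  Stage 1: F_1 = 10^(0.740/10) = 1.186, G_1 = 10^(10.5/10) = 11.22
  Stage 2: F_2 = 10^(2.01/10) = 1.589, G_2 = 10^(−2.01/10) = 0.6295
Friis cascade:
  F = 1.186 + (1.589 − 1)/11.22 = 1.238
NF = 10 log₁₀(1.238) = 0.93 dB

0.93 dB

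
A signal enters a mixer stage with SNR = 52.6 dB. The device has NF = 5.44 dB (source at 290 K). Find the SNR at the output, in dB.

By definition F = SNR_in/SNR_out, so in dB: SNR_out = SNR_in − NF
SNR_out = 52.6 − 5.44 = 47.16 dB

47.16 dB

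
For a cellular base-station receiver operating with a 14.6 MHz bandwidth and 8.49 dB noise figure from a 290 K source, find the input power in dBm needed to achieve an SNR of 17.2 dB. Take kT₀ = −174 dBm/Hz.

−76.7 dBm

Sensitivity = −174 + 10 log₁₀(B) + NF + SNR_min
= −174 + 71.64 + 8.49 + 17.2
= −76.67 dBm → −76.7 dBm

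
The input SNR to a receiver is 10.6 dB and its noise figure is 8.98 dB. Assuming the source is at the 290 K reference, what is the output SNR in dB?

By definition F = SNR_in/SNR_out, so in dB: SNR_out = SNR_in − NF
SNR_out = 10.6 − 8.98 = 1.62 dB

1.62 dB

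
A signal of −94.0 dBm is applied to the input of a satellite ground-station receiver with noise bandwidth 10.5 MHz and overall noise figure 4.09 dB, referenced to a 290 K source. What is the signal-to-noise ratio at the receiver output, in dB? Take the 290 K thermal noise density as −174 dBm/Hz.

5.7 dB

Noise floor: N = −174 + 10 log₁₀(B) + NF
10 log₁₀(1.05×10⁷) = 70.21 dB
N = −174 + 70.21 + 4.09 = −99.70 dBm
SNR = P_sig − N = −94.0 − (−99.70) = 5.70 dB → 5.7 dB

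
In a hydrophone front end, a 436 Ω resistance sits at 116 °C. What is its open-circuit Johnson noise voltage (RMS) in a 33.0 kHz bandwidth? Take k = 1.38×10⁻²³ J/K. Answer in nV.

556 nV

T = 116 °C + 273.15 = 389.15 K
V_n = √(4kTRB)
4kTRB = 4 × 1.38×10⁻²³ × 389.15 × 4.36×10² × 3.30×10⁴ = 3.09×10⁻¹³ V²
V_n = √(3.09×10⁻¹³) = 5.56×10⁻⁷ V = 556 nV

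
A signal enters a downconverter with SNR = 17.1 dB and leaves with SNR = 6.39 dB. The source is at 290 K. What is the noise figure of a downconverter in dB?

10.71 dB

NF (dB) = SNR_in(dB) − SNR_out(dB) when the source is at T₀
NF = 17.1 − 6.39 = 10.71 dB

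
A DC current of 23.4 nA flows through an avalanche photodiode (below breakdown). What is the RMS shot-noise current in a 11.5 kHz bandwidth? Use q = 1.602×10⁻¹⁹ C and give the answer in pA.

9.29 pA

I_n = √(2qI·B)
2qI·B = 2 × 1.602×10⁻¹⁹ × 2.34×10⁻⁸ × 1.15×10⁴ = 8.62×10⁻²³ A²
I_n = √(8.62×10⁻²³) = 9.29×10⁻¹² A = 9.29 pA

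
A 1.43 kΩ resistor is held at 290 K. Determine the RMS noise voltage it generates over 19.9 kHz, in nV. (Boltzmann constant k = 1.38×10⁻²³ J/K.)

V_n = √(4kTRB)
4kTRB = 4 × 1.38×10⁻²³ × 290 × 1.43×10³ × 1.99×10⁴ = 4.56×10⁻¹³ V²
V_n = √(4.56×10⁻¹³) = 6.75×10⁻⁷ V = 675 nV

675 nV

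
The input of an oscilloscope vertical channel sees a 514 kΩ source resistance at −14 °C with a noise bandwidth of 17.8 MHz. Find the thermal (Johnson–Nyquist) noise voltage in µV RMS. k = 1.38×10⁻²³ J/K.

362 µV

T = −14 °C + 273.15 = 259.15 K
V_n = √(4kTRB)
4kTRB = 4 × 1.38×10⁻²³ × 259.15 × 5.14×10⁵ × 1.78×10⁷ = 1.31×10⁻⁷ V²
V_n = √(1.31×10⁻⁷) = 3.62×10⁻⁴ V = 362 µV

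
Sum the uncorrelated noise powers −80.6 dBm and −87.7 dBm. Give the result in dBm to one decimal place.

−79.8 dBm

Convert to linear, add, convert back:
P₁ = 8.71×10⁻¹² W, P₂ = 1.70×10⁻¹² W
P_tot = 1.04×10⁻¹¹ W → 10 log₁₀(P_tot / 10⁻³) = −79.8 dBm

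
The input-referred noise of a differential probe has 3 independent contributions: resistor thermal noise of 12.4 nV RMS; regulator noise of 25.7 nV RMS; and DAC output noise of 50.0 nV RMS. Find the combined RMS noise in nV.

57.6 nV

Uncorrelated sources add in power (mean-square): V_tot = √(ΣV_i²)
V_tot = √[(1.24×10⁻⁸)² + (2.57×10⁻⁸)² + (5.00×10⁻⁸)²] = 5.76×10⁻⁸ V = 57.6 nV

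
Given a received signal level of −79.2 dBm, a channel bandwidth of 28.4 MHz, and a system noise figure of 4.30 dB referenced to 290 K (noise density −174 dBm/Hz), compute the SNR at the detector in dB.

Noise floor: N = −174 + 10 log₁₀(B) + NF
10 log₁₀(2.84×10⁷) = 74.53 dB
N = −174 + 74.53 + 4.30 = −95.17 dBm
SNR = P_sig − N = −79.2 − (−95.17) = 15.97 dB → 16.0 dB

16.0 dB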